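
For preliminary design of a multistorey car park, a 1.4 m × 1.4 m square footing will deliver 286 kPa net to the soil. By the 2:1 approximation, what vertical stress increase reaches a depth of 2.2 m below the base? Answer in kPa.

By the 2:1 method the load spreads at 1 horizontal : 2 vertical, so at depth z the loaded area has grown by z in each plan dimension:
Δσ = qBL/((B+z)(L+z)) = 286×1.4×1.4/((1.4+2.2)(1.4+2.2)) = 43.253 kPa

Δσ_z ≈ 43.3 kPa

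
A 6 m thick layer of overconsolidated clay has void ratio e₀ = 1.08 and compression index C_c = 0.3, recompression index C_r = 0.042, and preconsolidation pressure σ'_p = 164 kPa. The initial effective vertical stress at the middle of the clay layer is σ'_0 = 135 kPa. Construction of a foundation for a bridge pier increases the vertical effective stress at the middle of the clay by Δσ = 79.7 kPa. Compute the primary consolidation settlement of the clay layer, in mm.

S_c ≈ 111 mm

Final effective stress: σ'_f = 135 + 79.7 = 214.7 kPa.
σ'_f = 214.7 > σ'_p = 164 kPa, so the stress path crosses the preconsolidation pressure — recompression up to σ'_p, then virgin compression beyond:
S_c = H/(1+e₀)·[C_r·log₁₀(σ'_p/σ'_0) + C_c·log₁₀(σ'_f/σ'_p)]
    = 6/2.08 × [0.042×log₁₀(164/135) + 0.3×log₁₀(214.7/164)]
    = 2.8846 × [0.0035494 + 0.035096] = 0.1115 m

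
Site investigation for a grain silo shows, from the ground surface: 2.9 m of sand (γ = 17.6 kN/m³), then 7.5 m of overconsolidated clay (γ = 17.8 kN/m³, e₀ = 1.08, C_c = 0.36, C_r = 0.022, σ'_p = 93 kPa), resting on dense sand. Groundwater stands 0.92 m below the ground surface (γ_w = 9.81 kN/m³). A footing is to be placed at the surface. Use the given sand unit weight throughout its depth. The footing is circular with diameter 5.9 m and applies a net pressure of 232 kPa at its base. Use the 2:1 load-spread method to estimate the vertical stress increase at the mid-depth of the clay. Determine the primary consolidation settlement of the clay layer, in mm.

S_c ≈ 123 mm

Mid-depth of clay below the ground surface: z = 2.9 + 7.5/2 = 6.65 m.
Total vertical stress at mid-clay: σ_v = 17.6×2.9 + 17.8×3.75 = 117.79 kPa.
Pore pressure: u = 9.81×(6.65 − 0.92) = 56.211 kPa.
Initial effective stress: σ'_0 = σ_v − u = 117.79 − 56.211 = 61.579 kPa.
Stress increase at mid-clay by the 2:1 spreading method:
Δσ ≈ qD²/(D+z)² = 232×5.9²/(5.9+6.65)² = 51.275 kPa
Final effective stress: σ'_f = 61.579 + 51.275 = 112.85 kPa.
σ'_f = 112.85 > σ'_p = 93 kPa, so the stress path crosses the preconsolidation pressure — recompression up to σ'_p, then virgin compression beyond:
S_c = H/(1+e₀)·[C_r·log₁₀(σ'_p/σ'_0) + C_c·log₁₀(σ'_f/σ'_p)]
    = 7.5/2.08 × [0.022×log₁₀(93/61.579) + 0.36×log₁₀(112.85/93)]
    = 3.6058 × [0.0039391 + 0.030247] = 0.1233 m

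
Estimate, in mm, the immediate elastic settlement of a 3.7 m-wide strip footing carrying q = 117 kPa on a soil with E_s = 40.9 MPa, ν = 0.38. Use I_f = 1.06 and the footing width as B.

Immediate (elastic) settlement: S_e = q·B·(1−ν²)/E_s · I_f.
E_s = 40.9 MPa = 40900 kPa.
S_e = 117 × 3.7 × (1 − 0.38²) / 40900 × 1.06
    = 117 × 3.7 × 0.8556 / 40900 × 1.06
    = 0.009599 m = 9.599 mm

S_e ≈ 9.6 mm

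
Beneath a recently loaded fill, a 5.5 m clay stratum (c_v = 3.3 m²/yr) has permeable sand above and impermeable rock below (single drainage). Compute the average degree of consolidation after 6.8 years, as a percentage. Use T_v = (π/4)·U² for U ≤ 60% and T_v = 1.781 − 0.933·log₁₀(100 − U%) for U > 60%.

U ≈ 87 %

Drainage path length: H_d = H = 5.5 m (single drainage).
T_v = c_v·t/H_d² = 3.3×6.8/5.5² = 0.74182.
T_v = 0.74182 corresponds to the U > 60% branch:
U = 1 − 10^((1.781 − T_v)/0.933)/100 = 0.87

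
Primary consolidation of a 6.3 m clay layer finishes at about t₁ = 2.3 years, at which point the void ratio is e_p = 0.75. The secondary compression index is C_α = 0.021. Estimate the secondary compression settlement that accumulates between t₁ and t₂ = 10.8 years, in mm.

S_s ≈ 50.8 mm

Secondary compression: S_s = C_α·H/(1+e_p)·log₁₀(t₂/t₁)
S_s = 0.021×6.3/(1+0.75)×log₁₀(10.8/2.3)
    = 0.0756 × 0.6717 = 0.05078 m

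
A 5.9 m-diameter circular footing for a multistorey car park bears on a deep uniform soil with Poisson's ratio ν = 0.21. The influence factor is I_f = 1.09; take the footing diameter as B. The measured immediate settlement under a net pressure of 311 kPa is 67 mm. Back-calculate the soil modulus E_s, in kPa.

S_e = q·B·(1−ν²)/E_s · I_f  ⇒  E_s = q·B·(1−ν²)·I_f / S_e.
E_s = 311 × 5.9 × 0.9559 × 1.09 / 0.067 = 28530 kPa

E_s ≈ 28500 kPa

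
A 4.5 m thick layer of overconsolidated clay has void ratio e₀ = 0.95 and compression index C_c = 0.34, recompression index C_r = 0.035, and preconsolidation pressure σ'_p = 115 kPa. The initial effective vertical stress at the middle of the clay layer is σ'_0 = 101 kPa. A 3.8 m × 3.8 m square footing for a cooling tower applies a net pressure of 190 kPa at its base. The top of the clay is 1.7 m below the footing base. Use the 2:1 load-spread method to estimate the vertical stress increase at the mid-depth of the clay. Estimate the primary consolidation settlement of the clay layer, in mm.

Mid-depth of clay below the footing base: z = 1.7 + 4.5/2 = 3.95 m.
Stress increase at mid-clay by the 2:1 spreading method:
Δσ = qBL/((B+z)(L+z)) = 190×3.8×3.8/((3.8+3.95)(3.8+3.95)) = 45.679 kPa
Final effective stress: σ'_f = 101 + 45.679 = 146.68 kPa.
σ'_f = 146.68 > σ'_p = 115 kPa, so the stress path crosses the preconsolidation pressure — recompression up to σ'_p, then virgin compression beyond:
S_c = H/(1+e₀)·[C_r·log₁₀(σ'_p/σ'_0) + C_c·log₁₀(σ'_f/σ'_p)]
    = 4.5/1.95 × [0.035×log₁₀(115/101) + 0.34×log₁₀(146.68/115)]
    = 2.3077 × [0.0019732 + 0.035929] = 0.08747 m

S_c ≈ 87.5 mm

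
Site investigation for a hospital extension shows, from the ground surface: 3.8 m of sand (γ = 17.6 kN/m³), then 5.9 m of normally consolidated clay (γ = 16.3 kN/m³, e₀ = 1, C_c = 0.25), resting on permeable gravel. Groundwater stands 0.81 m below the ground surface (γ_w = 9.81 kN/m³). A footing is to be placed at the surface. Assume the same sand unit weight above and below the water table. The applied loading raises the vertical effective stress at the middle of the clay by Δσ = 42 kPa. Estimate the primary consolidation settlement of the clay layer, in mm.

Mid-depth of clay below the ground surface: z = 3.8 + 5.9/2 = 6.75 m.
Total vertical stress at mid-clay: σ_v = 17.6×3.8 + 16.3×2.95 = 114.97 kPa.
Pore pressure: u = 9.81×(6.75 − 0.81) = 58.271 kPa.
Initial effective stress: σ'_0 = σ_v − u = 114.97 − 58.271 = 56.699 kPa.
Final effective stress: σ'_f = σ'_0 + Δσ = 56.699 + 42 = 98.699 kPa.
Normally consolidated clay, so the full stress increment lies on the virgin compression line:
S_c = C_c·H/(1+e₀)·log₁₀(σ'_f/σ'_0) = 0.25×5.9/(1+1)×log₁₀(98.699/56.699)
    = 0.7375 × 0.24074 = 0.1775 m

S_c ≈ 178 mm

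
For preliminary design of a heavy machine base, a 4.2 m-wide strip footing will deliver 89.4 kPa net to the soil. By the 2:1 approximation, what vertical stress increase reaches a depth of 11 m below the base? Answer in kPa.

Δσ_z ≈ 24.7 kPa

By the 2:1 method the load spreads at 1 horizontal : 2 vertical, so at depth z the loaded area has grown by z in each plan dimension:
Δσ = qB/(B+z) = 89.4×4.2/(4.2+11) = 24.703 kPa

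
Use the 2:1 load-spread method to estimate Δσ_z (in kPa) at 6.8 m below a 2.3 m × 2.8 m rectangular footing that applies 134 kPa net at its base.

Δσ_z ≈ 9.88 kPa

By the 2:1 method the load spreads at 1 horizontal : 2 vertical, so at depth z the loaded area has grown by z in each plan dimension:
Δσ = qBL/((B+z)(L+z)) = 134×2.3×2.8/((2.3+6.8)(2.8+6.8)) = 9.8782 kPa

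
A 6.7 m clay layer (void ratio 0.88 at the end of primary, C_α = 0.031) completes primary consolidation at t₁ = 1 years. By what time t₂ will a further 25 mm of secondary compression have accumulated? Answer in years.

t₂ ≈ 1.68 years

S_s = C_α·H/(1+e_p)·log₁₀(t₂/t₁) ⇒ log₁₀(t₂/t₁) = S_s·(1+e_p)/(C_α·H).
log₁₀(t₂/t₁) = 0.025 × (1+0.88) / (0.031×6.7) = 0.2263
t₂ = t₁ × 10^0.2263 = 1 × 1.684 = 1.684 years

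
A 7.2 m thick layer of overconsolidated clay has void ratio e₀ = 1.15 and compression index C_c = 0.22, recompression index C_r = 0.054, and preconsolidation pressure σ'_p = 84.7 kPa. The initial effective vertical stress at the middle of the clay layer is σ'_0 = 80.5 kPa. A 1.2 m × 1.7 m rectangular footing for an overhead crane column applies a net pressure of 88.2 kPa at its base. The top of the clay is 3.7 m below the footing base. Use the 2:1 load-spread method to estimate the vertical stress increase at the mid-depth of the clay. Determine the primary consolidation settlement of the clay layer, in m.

Mid-depth of clay below the footing base: z = 3.7 + 7.2/2 = 7.3 m.
Stress increase at mid-clay by the 2:1 spreading method:
Δσ = qBL/((B+z)(L+z)) = 88.2×1.2×1.7/((1.2+7.3)(1.7+7.3)) = 2.352 kPa
Final effective stress: σ'_f = 80.5 + 2.352 = 82.852 kPa.
σ'_f = 82.852 ≤ σ'_p = 84.7 kPa, so the clay remains overconsolidated and only the recompression index applies:
S_c = C_r·H/(1+e₀)·log₁₀(σ'_f/σ'_0) = 0.054×7.2/2.15×log₁₀(82.852/80.5)
    = 0.18084 × 0.012507 = 0.002262 m

S_c ≈ 0.00226 m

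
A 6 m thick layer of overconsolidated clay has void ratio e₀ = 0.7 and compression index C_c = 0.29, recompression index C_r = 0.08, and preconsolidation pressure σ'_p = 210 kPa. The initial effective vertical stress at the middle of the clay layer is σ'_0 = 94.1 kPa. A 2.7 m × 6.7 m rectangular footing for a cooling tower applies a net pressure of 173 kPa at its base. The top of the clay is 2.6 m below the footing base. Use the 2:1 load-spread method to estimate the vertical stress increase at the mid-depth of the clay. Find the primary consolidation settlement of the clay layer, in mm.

Mid-depth of clay below the footing base: z = 2.6 + 6/2 = 5.6 m.
Stress increase at mid-clay by the 2:1 spreading method:
Δσ = qBL/((B+z)(L+z)) = 173×2.7×6.7/((2.7+5.6)(6.7+5.6)) = 30.655 kPa
Final effective stress: σ'_f = 94.1 + 30.655 = 124.75 kPa.
σ'_f = 124.75 ≤ σ'_p = 210 kPa, so the clay remains overconsolidated and only the recompression index applies:
S_c = C_r·H/(1+e₀)·log₁₀(σ'_f/σ'_0) = 0.08×6/1.7×log₁₀(124.75/94.1)
    = 0.28235 × 0.12245 = 0.03457 m

S_c ≈ 34.6 mm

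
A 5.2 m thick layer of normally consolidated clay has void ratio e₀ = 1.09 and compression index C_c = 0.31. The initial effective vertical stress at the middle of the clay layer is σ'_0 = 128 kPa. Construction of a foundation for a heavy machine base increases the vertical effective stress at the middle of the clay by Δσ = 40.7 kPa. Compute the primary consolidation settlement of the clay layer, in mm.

Final effective stress: σ'_f = σ'_0 + Δσ = 128 + 40.7 = 168.7 kPa.
Normally consolidated clay, so the full stress increment lies on the virgin compression line:
S_c = C_c·H/(1+e₀)·log₁₀(σ'_f/σ'_0) = 0.31×5.2/(1+1.09)×log₁₀(168.7/128)
    = 0.77129 × 0.11991 = 0.09249 m

S_c ≈ 92.5 mm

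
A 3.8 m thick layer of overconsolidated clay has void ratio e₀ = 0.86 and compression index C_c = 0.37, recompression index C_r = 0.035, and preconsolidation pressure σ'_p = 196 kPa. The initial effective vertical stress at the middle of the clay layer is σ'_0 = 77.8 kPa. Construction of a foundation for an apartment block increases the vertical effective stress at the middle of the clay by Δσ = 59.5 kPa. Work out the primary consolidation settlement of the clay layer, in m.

S_c ≈ 0.0176 m

Final effective stress: σ'_f = 77.8 + 59.5 = 137.3 kPa.
σ'_f = 137.3 ≤ σ'_p = 196 kPa, so the clay remains overconsolidated and only the recompression index applies:
S_c = C_r·H/(1+e₀)·log₁₀(σ'_f/σ'_0) = 0.035×3.8/1.86×log₁₀(137.3/77.8)
    = 0.071505 × 0.24669 = 0.01764 m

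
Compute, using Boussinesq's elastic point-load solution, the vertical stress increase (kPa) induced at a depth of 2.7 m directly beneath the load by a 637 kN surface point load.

Δσ_z ≈ 41.7 kPa

Boussinesq vertical stress below a point load on an elastic half-space:
Δσ_z = 3P/(2πz²) · [1 + (r/z)²]^(−5/2)
r/z = 0/2.7 = 0; [1+(r/z)²]^(−5/2) = 1.
Δσ_z = 3×637/(2π×2.7²) × 1 = 41.721 × 1 = 41.72 kPa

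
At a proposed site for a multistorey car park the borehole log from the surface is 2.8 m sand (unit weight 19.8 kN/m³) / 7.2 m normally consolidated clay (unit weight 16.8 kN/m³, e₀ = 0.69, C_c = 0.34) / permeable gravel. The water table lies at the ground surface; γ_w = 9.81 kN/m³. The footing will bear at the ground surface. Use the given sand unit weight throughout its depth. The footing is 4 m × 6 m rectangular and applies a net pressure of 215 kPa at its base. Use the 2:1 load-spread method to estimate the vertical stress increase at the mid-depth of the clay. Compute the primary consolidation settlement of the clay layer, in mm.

S_c ≈ 353 mm

Mid-depth of clay below the ground surface: z = 2.8 + 7.2/2 = 6.4 m.
Total vertical stress at mid-clay: σ_v = 19.8×2.8 + 16.8×3.6 = 115.92 kPa.
Pore pressure: u = 9.81×(6.4 − 0) = 62.784 kPa.
Initial effective stress: σ'_0 = σ_v − u = 115.92 − 62.784 = 53.136 kPa.
Stress increase at mid-clay by the 2:1 spreading method:
Δσ = qBL/((B+z)(L+z)) = 215×4×6/((4+6.4)(6+6.4)) = 40.012 kPa
Final effective stress: σ'_f = σ'_0 + Δσ = 53.136 + 40.012 = 93.148 kPa.
Normally consolidated clay, so the full stress increment lies on the virgin compression line:
S_c = C_c·H/(1+e₀)·log₁₀(σ'_f/σ'_0) = 0.34×7.2/(1+0.69)×log₁₀(93.148/53.136)
    = 1.4485 × 0.24378 = 0.3531 m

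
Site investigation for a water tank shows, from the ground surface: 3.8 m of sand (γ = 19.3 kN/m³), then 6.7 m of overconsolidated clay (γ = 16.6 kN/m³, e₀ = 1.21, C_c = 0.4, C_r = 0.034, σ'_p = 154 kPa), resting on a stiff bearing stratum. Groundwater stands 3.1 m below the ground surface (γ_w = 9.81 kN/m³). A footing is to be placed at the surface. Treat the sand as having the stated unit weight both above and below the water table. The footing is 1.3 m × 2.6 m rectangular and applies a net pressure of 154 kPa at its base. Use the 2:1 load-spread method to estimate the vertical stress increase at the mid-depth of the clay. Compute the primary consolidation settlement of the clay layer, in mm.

Mid-depth of clay below the ground surface: z = 3.8 + 6.7/2 = 7.15 m.
Total vertical stress at mid-clay: σ_v = 19.3×3.8 + 16.6×3.35 = 128.95 kPa.
Pore pressure: u = 9.81×(7.15 − 3.1) = 39.73 kPa.
Initial effective stress: σ'_0 = σ_v − u = 128.95 − 39.73 = 89.22 kPa.
Stress increase at mid-clay by the 2:1 spreading method:
Δσ = qBL/((B+z)(L+z)) = 154×1.3×2.6/((1.3+7.15)(2.6+7.15)) = 6.3179 kPa
Final effective stress: σ'_f = 89.22 + 6.3179 = 95.538 kPa.
σ'_f = 95.538 ≤ σ'_p = 154 kPa, so the clay remains overconsolidated and only the recompression index applies:
S_c = C_r·H/(1+e₀)·log₁₀(σ'_f/σ'_0) = 0.034×6.7/2.21×log₁₀(95.538/89.22)
    = 0.10308 × 0.029714 = 0.003063 m

S_c ≈ 3.06 mm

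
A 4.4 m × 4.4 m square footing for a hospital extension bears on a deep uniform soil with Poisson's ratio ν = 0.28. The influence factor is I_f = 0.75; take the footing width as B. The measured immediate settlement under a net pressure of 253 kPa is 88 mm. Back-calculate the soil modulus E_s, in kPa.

E_s ≈ 8740 kPa

S_e = q·B·(1−ν²)/E_s · I_f  ⇒  E_s = q·B·(1−ν²)·I_f / S_e.
E_s = 253 × 4.4 × 0.9216 × 0.75 / 0.088 = 8744 kPa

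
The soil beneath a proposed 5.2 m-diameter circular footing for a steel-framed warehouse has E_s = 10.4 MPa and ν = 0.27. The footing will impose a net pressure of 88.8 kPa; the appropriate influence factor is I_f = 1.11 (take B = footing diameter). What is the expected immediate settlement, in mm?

S_e ≈ 45.7 mm

Immediate (elastic) settlement: S_e = q·B·(1−ν²)/E_s · I_f.
E_s = 10.4 MPa = 10400 kPa.
S_e = 88.8 × 5.2 × (1 − 0.27²) / 10400 × 1.11
    = 88.8 × 5.2 × 0.9271 / 10400 × 1.11
    = 0.04569 m = 45.69 mm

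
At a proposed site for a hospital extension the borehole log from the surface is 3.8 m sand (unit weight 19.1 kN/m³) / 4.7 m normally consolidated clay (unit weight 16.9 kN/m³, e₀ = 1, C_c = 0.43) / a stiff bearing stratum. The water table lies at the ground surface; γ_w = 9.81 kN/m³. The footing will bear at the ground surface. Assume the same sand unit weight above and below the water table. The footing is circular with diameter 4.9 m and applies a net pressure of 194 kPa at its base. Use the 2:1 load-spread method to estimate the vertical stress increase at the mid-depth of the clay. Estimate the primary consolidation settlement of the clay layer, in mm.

Mid-depth of clay below the ground surface: z = 3.8 + 4.7/2 = 6.15 m.
Total vertical stress at mid-clay: σ_v = 19.1×3.8 + 16.9×2.35 = 112.29 kPa.
Pore pressure: u = 9.81×(6.15 − 0) = 60.332 kPa.
Initial effective stress: σ'_0 = σ_v − u = 112.29 − 60.332 = 51.958 kPa.
Stress increase at mid-clay by the 2:1 spreading method:
Δσ ≈ qD²/(D+z)² = 194×4.9²/(4.9+6.15)² = 38.148 kPa
Final effective stress: σ'_f = σ'_0 + Δσ = 51.958 + 38.148 = 90.106 kPa.
Normally consolidated clay, so the full stress increment lies on the virgin compression line:
S_c = C_c·H/(1+e₀)·log₁₀(σ'_f/σ'_0) = 0.43×4.7/(1+1)×log₁₀(90.106/51.958)
    = 1.0105 × 0.2391 = 0.2416 m

S_c ≈ 242 mm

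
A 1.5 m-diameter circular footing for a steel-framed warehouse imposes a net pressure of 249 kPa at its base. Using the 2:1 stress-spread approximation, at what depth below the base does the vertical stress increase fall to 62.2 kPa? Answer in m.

z ≈ 1.5 m

2:1 spreading — at depth z the loaded area has grown by z in each plan dimension:
qD²/(D+z)² = Δσ_z ⇒ z = D(√(q/Δσ_z) − 1) = 1.5×(√(249/62.2) − 1) = 1.501 m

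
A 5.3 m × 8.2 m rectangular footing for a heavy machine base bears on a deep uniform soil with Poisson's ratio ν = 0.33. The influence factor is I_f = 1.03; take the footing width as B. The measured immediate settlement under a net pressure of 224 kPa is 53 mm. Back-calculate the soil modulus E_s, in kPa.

S_e = q·B·(1−ν²)/E_s · I_f  ⇒  E_s = q·B·(1−ν²)·I_f / S_e.
E_s = 224 × 5.3 × 0.8911 × 1.03 / 0.053 = 20560 kPa

E_s ≈ 20600 kPa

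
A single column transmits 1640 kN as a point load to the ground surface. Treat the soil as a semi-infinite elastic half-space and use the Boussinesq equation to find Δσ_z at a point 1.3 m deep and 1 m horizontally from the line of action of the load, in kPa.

Δσ_z ≈ 145 kPa

Boussinesq vertical stress below a point load on an elastic half-space:
Δσ_z = 3P/(2πz²) · [1 + (r/z)²]^(−5/2)
r/z = 1/1.3 = 0.76923; [1+(r/z)²]^(−5/2) = 0.31285.
Δσ_z = 3×1640/(2π×1.3²) × 0.31285 = 463.34 × 0.31285 = 145 kPa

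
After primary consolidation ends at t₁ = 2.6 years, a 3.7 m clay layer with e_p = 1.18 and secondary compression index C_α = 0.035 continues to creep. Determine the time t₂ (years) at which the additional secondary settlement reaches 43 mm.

t₂ ≈ 13.8 years

S_s = C_α·H/(1+e_p)·log₁₀(t₂/t₁) ⇒ log₁₀(t₂/t₁) = S_s·(1+e_p)/(C_α·H).
log₁₀(t₂/t₁) = 0.043 × (1+1.18) / (0.035×3.7) = 0.7239
t₂ = t₁ × 10^0.7239 = 2.6 × 5.295 = 13.77 years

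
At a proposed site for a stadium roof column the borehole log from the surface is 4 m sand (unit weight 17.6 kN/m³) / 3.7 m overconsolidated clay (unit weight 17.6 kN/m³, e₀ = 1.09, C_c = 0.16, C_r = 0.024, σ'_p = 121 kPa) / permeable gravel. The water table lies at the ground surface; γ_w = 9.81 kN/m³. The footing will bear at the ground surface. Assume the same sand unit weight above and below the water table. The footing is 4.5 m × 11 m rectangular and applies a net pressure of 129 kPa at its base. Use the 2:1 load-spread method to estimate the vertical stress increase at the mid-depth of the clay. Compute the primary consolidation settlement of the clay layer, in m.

S_c ≈ 0.0109 m

Mid-depth of clay below the ground surface: z = 4 + 3.7/2 = 5.85 m.
Total vertical stress at mid-clay: σ_v = 17.6×4 + 17.6×1.85 = 102.96 kPa.
Pore pressure: u = 9.81×(5.85 − 0) = 57.389 kPa.
Initial effective stress: σ'_0 = σ_v − u = 102.96 − 57.389 = 45.571 kPa.
Stress increase at mid-clay by the 2:1 spreading method:
Δσ = qBL/((B+z)(L+z)) = 129×4.5×11/((4.5+5.85)(11+5.85)) = 36.615 kPa
Final effective stress: σ'_f = 45.571 + 36.615 = 82.186 kPa.
σ'_f = 82.186 ≤ σ'_p = 121 kPa, so the clay remains overconsolidated and only the recompression index applies:
S_c = C_r·H/(1+e₀)·log₁₀(σ'_f/σ'_0) = 0.024×3.7/2.09×log₁₀(82.186/45.571)
    = 0.042487 × 0.25611 = 0.01088 m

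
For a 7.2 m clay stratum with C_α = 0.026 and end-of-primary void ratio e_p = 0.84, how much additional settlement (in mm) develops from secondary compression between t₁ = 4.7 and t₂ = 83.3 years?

S_s ≈ 127 mm

Secondary compression: S_s = C_α·H/(1+e_p)·log₁₀(t₂/t₁)
S_s = 0.026×7.2/(1+0.84)×log₁₀(83.3/4.7)
    = 0.1017 × 1.249 = 0.127 m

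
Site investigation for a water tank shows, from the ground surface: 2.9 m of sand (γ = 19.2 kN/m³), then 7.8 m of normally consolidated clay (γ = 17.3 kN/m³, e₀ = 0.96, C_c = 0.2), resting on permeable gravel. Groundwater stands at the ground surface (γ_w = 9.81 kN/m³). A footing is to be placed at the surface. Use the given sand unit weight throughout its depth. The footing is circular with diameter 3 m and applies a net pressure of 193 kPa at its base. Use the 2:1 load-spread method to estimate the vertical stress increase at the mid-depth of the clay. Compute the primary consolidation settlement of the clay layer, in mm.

Mid-depth of clay below the ground surface: z = 2.9 + 7.8/2 = 6.8 m.
Total vertical stress at mid-clay: σ_v = 19.2×2.9 + 17.3×3.9 = 123.15 kPa.
Pore pressure: u = 9.81×(6.8 − 0) = 66.708 kPa.
Initial effective stress: σ'_0 = σ_v − u = 123.15 − 66.708 = 56.442 kPa.
Stress increase at mid-clay by the 2:1 spreading method:
Δσ ≈ qD²/(D+z)² = 193×3²/(3+6.8)² = 18.086 kPa
Final effective stress: σ'_f = σ'_0 + Δσ = 56.442 + 18.086 = 74.528 kPa.
Normally consolidated clay, so the full stress increment lies on the virgin compression line:
S_c = C_c·H/(1+e₀)·log₁₀(σ'_f/σ'_0) = 0.2×7.8/(1+0.96)×log₁₀(74.528/56.442)
    = 0.79592 × 0.12072 = 0.09608 m

S_c ≈ 96.1 mm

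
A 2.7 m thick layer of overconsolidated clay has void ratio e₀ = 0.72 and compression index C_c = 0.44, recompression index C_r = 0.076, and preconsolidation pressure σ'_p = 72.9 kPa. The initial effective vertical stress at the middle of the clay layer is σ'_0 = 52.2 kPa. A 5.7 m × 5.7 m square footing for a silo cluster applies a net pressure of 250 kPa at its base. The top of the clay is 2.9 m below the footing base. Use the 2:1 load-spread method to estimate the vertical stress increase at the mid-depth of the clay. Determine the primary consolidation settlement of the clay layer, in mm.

S_c ≈ 200 mm

Mid-depth of clay below the footing base: z = 2.9 + 2.7/2 = 4.25 m.
Stress increase at mid-clay by the 2:1 spreading method:
Δσ = qBL/((B+z)(L+z)) = 250×5.7×5.7/((5.7+4.25)(5.7+4.25)) = 82.043 kPa
Final effective stress: σ'_f = 52.2 + 82.043 = 134.24 kPa.
σ'_f = 134.24 > σ'_p = 72.9 kPa, so the stress path crosses the preconsolidation pressure — recompression up to σ'_p, then virgin compression beyond:
S_c = H/(1+e₀)·[C_r·log₁₀(σ'_p/σ'_0) + C_c·log₁₀(σ'_f/σ'_p)]
    = 2.7/1.72 × [0.076×log₁₀(72.9/52.2) + 0.44×log₁₀(134.24/72.9)]
    = 1.5698 × [0.011024 + 0.11667] = 0.2005 m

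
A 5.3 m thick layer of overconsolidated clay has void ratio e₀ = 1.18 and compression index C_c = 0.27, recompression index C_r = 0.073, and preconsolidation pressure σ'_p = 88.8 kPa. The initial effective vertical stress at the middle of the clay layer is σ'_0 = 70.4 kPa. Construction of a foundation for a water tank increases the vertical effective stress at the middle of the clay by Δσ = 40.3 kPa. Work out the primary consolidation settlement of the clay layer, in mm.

Final effective stress: σ'_f = 70.4 + 40.3 = 110.7 kPa.
σ'_f = 110.7 > σ'_p = 88.8 kPa, so the stress path crosses the preconsolidation pressure — recompression up to σ'_p, then virgin compression beyond:
S_c = H/(1+e₀)·[C_r·log₁₀(σ'_p/σ'_0) + C_c·log₁₀(σ'_f/σ'_p)]
    = 5.3/2.18 × [0.073×log₁₀(88.8/70.4) + 0.27×log₁₀(110.7/88.8)]
    = 2.4312 × [0.0073613 + 0.025848] = 0.08074 m

S_c ≈ 80.7 mm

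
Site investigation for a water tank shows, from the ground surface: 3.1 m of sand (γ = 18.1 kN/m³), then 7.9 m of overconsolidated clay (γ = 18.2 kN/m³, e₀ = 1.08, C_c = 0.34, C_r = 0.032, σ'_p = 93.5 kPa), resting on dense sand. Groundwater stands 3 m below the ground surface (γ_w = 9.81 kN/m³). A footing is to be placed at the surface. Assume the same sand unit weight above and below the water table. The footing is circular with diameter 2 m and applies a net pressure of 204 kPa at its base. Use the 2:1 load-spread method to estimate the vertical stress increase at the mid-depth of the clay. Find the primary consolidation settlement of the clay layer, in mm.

S_c ≈ 30.7 mm

Mid-depth of clay below the ground surface: z = 3.1 + 7.9/2 = 7.05 m.
Total vertical stress at mid-clay: σ_v = 18.1×3.1 + 18.2×3.95 = 128 kPa.
Pore pressure: u = 9.81×(7.05 − 3) = 39.73 kPa.
Initial effective stress: σ'_0 = σ_v − u = 128 − 39.73 = 88.27 kPa.
Stress increase at mid-clay by the 2:1 spreading method:
Δσ ≈ qD²/(D+z)² = 204×2²/(2+7.05)² = 9.9631 kPa
Final effective stress: σ'_f = 88.27 + 9.9631 = 98.233 kPa.
σ'_f = 98.233 > σ'_p = 93.5 kPa, so the stress path crosses the preconsolidation pressure — recompression up to σ'_p, then virgin compression beyond:
S_c = H/(1+e₀)·[C_r·log₁₀(σ'_p/σ'_0) + C_c·log₁₀(σ'_f/σ'_p)]
    = 7.9/2.08 × [0.032×log₁₀(93.5/88.27) + 0.34×log₁₀(98.233/93.5)]
    = 3.7981 × [0.00079995 + 0.0072916] = 0.03073 m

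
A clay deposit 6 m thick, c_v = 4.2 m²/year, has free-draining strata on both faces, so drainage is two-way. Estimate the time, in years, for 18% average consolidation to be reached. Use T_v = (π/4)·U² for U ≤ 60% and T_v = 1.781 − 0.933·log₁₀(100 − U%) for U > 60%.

Drainage path length: H_d = H/2 = 3 m (double drainage).
U ≤ 60%: T_v = (π/4)·U² = (π/4)×0.18² = 0.025447.
t = T_v·H_d²/c_v = 0.025447×3²/4.2 = 0.05453 years.

t ≈ 0.0545 years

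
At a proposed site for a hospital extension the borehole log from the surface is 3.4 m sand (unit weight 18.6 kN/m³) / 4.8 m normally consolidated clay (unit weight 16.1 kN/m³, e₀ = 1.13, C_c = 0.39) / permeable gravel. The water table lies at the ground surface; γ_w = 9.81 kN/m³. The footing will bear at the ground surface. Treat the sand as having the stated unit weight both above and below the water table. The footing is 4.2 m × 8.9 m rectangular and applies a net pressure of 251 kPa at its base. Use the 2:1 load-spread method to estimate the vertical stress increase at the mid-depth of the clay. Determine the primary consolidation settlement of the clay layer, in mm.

Mid-depth of clay below the ground surface: z = 3.4 + 4.8/2 = 5.8 m.
Total vertical stress at mid-clay: σ_v = 18.6×3.4 + 16.1×2.4 = 101.88 kPa.
Pore pressure: u = 9.81×(5.8 − 0) = 56.898 kPa.
Initial effective stress: σ'_0 = σ_v − u = 101.88 − 56.898 = 44.982 kPa.
Stress increase at mid-clay by the 2:1 spreading method:
Δσ = qBL/((B+z)(L+z)) = 251×4.2×8.9/((4.2+5.8)(8.9+5.8)) = 63.826 kPa
Final effective stress: σ'_f = σ'_0 + Δσ = 44.982 + 63.826 = 108.81 kPa.
Normally consolidated clay, so the full stress increment lies on the virgin compression line:
S_c = C_c·H/(1+e₀)·log₁₀(σ'_f/σ'_0) = 0.39×4.8/(1+1.13)×log₁₀(108.81/44.982)
    = 0.87887 × 0.38363 = 0.3372 m

S_c ≈ 337 mm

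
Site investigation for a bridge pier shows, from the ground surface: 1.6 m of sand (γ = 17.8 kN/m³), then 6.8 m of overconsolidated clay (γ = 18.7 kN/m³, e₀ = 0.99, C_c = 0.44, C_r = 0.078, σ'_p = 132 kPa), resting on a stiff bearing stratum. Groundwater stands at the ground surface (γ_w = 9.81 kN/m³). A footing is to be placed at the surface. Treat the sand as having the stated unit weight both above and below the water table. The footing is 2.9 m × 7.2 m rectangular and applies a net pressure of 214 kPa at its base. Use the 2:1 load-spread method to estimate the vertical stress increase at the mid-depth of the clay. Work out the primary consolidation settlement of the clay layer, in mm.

S_c ≈ 84.7 mm

Mid-depth of clay below the ground surface: z = 1.6 + 6.8/2 = 5 m.
Total vertical stress at mid-clay: σ_v = 17.8×1.6 + 18.7×3.4 = 92.06 kPa.
Pore pressure: u = 9.81×(5 − 0) = 49.05 kPa.
Initial effective stress: σ'_0 = σ_v − u = 92.06 − 49.05 = 43.01 kPa.
Stress increase at mid-clay by the 2:1 spreading method:
Δσ = qBL/((B+z)(L+z)) = 214×2.9×7.2/((2.9+5)(7.2+5)) = 46.361 kPa
Final effective stress: σ'_f = 43.01 + 46.361 = 89.371 kPa.
σ'_f = 89.371 ≤ σ'_p = 132 kPa, so the clay remains overconsolidated and only the recompression index applies:
S_c = C_r·H/(1+e₀)·log₁₀(σ'_f/σ'_0) = 0.078×6.8/1.99×log₁₀(89.371/43.01)
    = 0.26653 × 0.31763 = 0.08466 m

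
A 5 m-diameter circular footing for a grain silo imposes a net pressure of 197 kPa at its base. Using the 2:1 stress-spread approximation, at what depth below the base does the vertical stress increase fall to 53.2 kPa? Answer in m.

z ≈ 4.62 m

2:1 spreading — at depth z the loaded area has grown by z in each plan dimension:
qD²/(D+z)² = Δσ_z ⇒ z = D(√(q/Δσ_z) − 1) = 5×(√(197/53.2) − 1) = 4.622 m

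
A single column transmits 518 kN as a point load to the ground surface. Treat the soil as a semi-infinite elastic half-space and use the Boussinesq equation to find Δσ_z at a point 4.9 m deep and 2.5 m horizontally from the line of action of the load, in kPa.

Boussinesq vertical stress below a point load on an elastic half-space:
Δσ_z = 3P/(2πz²) · [1 + (r/z)²]^(−5/2)
r/z = 2.5/4.9 = 0.5102; [1+(r/z)²]^(−5/2) = 0.5608.
Δσ_z = 3×518/(2π×4.9²) × 0.5608 = 10.301 × 0.5608 = 5.777 kPa

Δσ_z ≈ 5.78 kPa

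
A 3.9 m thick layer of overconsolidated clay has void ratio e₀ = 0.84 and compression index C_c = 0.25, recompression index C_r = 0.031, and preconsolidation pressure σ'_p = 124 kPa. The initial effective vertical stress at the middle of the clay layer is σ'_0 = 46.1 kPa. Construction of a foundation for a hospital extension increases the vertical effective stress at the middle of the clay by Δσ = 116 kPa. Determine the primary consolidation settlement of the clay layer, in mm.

Final effective stress: σ'_f = 46.1 + 116 = 162.1 kPa.
σ'_f = 162.1 > σ'_p = 124 kPa, so the stress path crosses the preconsolidation pressure — recompression up to σ'_p, then virgin compression beyond:
S_c = H/(1+e₀)·[C_r·log₁₀(σ'_p/σ'_0) + C_c·log₁₀(σ'_f/σ'_p)]
    = 3.9/1.84 × [0.031×log₁₀(124/46.1) + 0.25×log₁₀(162.1/124)]
    = 2.1196 × [0.013321 + 0.02909] = 0.08989 m

S_c ≈ 89.9 mm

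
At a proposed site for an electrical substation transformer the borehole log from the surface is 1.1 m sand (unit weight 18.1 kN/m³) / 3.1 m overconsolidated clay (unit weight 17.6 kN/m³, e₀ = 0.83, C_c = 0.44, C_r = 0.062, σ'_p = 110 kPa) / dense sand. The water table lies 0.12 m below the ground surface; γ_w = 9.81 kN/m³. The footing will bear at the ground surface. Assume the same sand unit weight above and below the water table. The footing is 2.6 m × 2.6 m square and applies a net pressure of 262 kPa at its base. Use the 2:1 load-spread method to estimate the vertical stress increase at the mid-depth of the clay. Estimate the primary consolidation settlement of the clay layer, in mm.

S_c ≈ 61.8 mm

Mid-depth of clay below the ground surface: z = 1.1 + 3.1/2 = 2.65 m.
Total vertical stress at mid-clay: σ_v = 18.1×1.1 + 17.6×1.55 = 47.19 kPa.
Pore pressure: u = 9.81×(2.65 − 0.12) = 24.819 kPa.
Initial effective stress: σ'_0 = σ_v − u = 47.19 − 24.819 = 22.371 kPa.
Stress increase at mid-clay by the 2:1 spreading method:
Δσ = qBL/((B+z)(L+z)) = 262×2.6×2.6/((2.6+2.65)(2.6+2.65)) = 64.258 kPa
Final effective stress: σ'_f = 22.371 + 64.258 = 86.629 kPa.
σ'_f = 86.629 ≤ σ'_p = 110 kPa, so the clay remains overconsolidated and only the recompression index applies:
S_c = C_r·H/(1+e₀)·log₁₀(σ'_f/σ'_0) = 0.062×3.1/1.83×log₁₀(86.629/22.371)
    = 0.10503 × 0.58798 = 0.06175 m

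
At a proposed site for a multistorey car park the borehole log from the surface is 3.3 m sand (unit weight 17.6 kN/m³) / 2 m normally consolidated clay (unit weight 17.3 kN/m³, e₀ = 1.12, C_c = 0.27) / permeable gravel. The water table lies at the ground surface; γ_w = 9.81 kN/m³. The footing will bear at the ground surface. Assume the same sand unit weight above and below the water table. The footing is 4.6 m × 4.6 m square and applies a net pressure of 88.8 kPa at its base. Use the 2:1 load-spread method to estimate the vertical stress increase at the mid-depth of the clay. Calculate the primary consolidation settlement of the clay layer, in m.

S_c ≈ 0.0596 m

Mid-depth of clay below the ground surface: z = 3.3 + 2/2 = 4.3 m.
Total vertical stress at mid-clay: σ_v = 17.6×3.3 + 17.3×1 = 75.38 kPa.
Pore pressure: u = 9.81×(4.3 − 0) = 42.183 kPa.
Initial effective stress: σ'_0 = σ_v − u = 75.38 − 42.183 = 33.197 kPa.
Stress increase at mid-clay by the 2:1 spreading method:
Δσ = qBL/((B+z)(L+z)) = 88.8×4.6×4.6/((4.6+4.3)(4.6+4.3)) = 23.722 kPa
Final effective stress: σ'_f = σ'_0 + Δσ = 33.197 + 23.722 = 56.919 kPa.
Normally consolidated clay, so the full stress increment lies on the virgin compression line:
S_c = C_c·H/(1+e₀)·log₁₀(σ'_f/σ'_0) = 0.27×2/(1+1.12)×log₁₀(56.919/33.197)
    = 0.25472 × 0.23416 = 0.05965 m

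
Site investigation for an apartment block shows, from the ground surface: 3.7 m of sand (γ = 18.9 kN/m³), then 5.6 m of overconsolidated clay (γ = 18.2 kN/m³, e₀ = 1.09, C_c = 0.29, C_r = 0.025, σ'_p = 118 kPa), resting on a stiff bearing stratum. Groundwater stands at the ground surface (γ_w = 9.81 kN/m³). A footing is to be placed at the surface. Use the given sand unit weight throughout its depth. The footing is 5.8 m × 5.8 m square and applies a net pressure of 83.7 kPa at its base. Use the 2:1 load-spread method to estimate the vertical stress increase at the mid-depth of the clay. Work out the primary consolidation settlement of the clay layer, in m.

S_c ≈ 0.0082 m

Mid-depth of clay below the ground surface: z = 3.7 + 5.6/2 = 6.5 m.
Total vertical stress at mid-clay: σ_v = 18.9×3.7 + 18.2×2.8 = 120.89 kPa.
Pore pressure: u = 9.81×(6.5 − 0) = 63.765 kPa.
Initial effective stress: σ'_0 = σ_v − u = 120.89 − 63.765 = 57.125 kPa.
Stress increase at mid-clay by the 2:1 spreading method:
Δσ = qBL/((B+z)(L+z)) = 83.7×5.8×5.8/((5.8+6.5)(5.8+6.5)) = 18.611 kPa
Final effective stress: σ'_f = 57.125 + 18.611 = 75.736 kPa.
σ'_f = 75.736 ≤ σ'_p = 118 kPa, so the clay remains overconsolidated and only the recompression index applies:
S_c = C_r·H/(1+e₀)·log₁₀(σ'_f/σ'_0) = 0.025×5.6/2.09×log₁₀(75.736/57.125)
    = 0.066985 × 0.12248 = 0.008204 m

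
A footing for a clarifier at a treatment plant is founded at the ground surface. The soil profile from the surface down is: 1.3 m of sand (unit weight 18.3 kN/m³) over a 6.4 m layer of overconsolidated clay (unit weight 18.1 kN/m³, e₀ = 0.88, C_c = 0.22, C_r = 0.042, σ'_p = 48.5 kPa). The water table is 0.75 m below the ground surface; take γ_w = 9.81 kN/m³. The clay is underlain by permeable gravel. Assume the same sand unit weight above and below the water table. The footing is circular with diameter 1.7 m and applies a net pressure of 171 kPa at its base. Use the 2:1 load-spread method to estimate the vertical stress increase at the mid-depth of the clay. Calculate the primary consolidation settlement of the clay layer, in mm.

Mid-depth of clay below the ground surface: z = 1.3 + 6.4/2 = 4.5 m.
Total vertical stress at mid-clay: σ_v = 18.3×1.3 + 18.1×3.2 = 81.71 kPa.
Pore pressure: u = 9.81×(4.5 − 0.75) = 36.788 kPa.
Initial effective stress: σ'_0 = σ_v − u = 81.71 − 36.788 = 44.922 kPa.
Stress increase at mid-clay by the 2:1 spreading method:
Δσ ≈ qD²/(D+z)² = 171×1.7²/(1.7+4.5)² = 12.856 kPa
Final effective stress: σ'_f = 44.922 + 12.856 = 57.778 kPa.
σ'_f = 57.778 > σ'_p = 48.5 kPa, so the stress path crosses the preconsolidation pressure — recompression up to σ'_p, then virgin compression beyond:
S_c = H/(1+e₀)·[C_r·log₁₀(σ'_p/σ'_0) + C_c·log₁₀(σ'_f/σ'_p)]
    = 6.4/1.88 × [0.042×log₁₀(48.5/44.922) + 0.22×log₁₀(57.778/48.5)]
    = 3.4043 × [0.0013979 + 0.016725] = 0.0617 m

S_c ≈ 61.7 mm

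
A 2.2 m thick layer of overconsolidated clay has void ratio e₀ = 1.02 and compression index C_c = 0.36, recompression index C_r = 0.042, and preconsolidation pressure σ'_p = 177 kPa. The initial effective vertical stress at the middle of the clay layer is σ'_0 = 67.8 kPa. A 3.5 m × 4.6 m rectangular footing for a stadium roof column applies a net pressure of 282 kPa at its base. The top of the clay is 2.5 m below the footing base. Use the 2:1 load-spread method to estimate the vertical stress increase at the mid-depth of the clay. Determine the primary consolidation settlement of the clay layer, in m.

S_c ≈ 0.0152 m

Mid-depth of clay below the footing base: z = 2.5 + 2.2/2 = 3.6 m.
Stress increase at mid-clay by the 2:1 spreading method:
Δσ = qBL/((B+z)(L+z)) = 282×3.5×4.6/((3.5+3.6)(4.6+3.6)) = 77.984 kPa
Final effective stress: σ'_f = 67.8 + 77.984 = 145.78 kPa.
σ'_f = 145.78 ≤ σ'_p = 177 kPa, so the clay remains overconsolidated and only the recompression index applies:
S_c = C_r·H/(1+e₀)·log₁₀(σ'_f/σ'_0) = 0.042×2.2/2.02×log₁₀(145.78/67.8)
    = 0.045742 × 0.33247 = 0.01521 m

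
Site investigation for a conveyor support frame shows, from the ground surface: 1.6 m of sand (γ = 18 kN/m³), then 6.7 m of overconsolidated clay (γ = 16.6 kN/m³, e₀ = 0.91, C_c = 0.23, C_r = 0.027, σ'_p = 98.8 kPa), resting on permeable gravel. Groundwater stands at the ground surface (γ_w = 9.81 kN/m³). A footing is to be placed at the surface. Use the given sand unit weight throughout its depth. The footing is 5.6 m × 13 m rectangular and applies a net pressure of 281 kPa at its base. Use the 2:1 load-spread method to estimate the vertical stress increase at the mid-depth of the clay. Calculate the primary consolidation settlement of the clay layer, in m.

S_c ≈ 0.173 m

Mid-depth of clay below the ground surface: z = 1.6 + 6.7/2 = 4.95 m.
Total vertical stress at mid-clay: σ_v = 18×1.6 + 16.6×3.35 = 84.41 kPa.
Pore pressure: u = 9.81×(4.95 − 0) = 48.56 kPa.
Initial effective stress: σ'_0 = σ_v − u = 84.41 − 48.56 = 35.85 kPa.
Stress increase at mid-clay by the 2:1 spreading method:
Δσ = qBL/((B+z)(L+z)) = 281×5.6×13/((5.6+4.95)(13+4.95)) = 108.02 kPa
Final effective stress: σ'_f = 35.85 + 108.02 = 143.87 kPa.
σ'_f = 143.87 > σ'_p = 98.8 kPa, so the stress path crosses the preconsolidation pressure — recompression up to σ'_p, then virgin compression beyond:
S_c = H/(1+e₀)·[C_r·log₁₀(σ'_p/σ'_0) + C_c·log₁₀(σ'_f/σ'_p)]
    = 6.7/1.91 × [0.027×log₁₀(98.8/35.85) + 0.23×log₁₀(143.87/98.8)]
    = 3.5079 × [0.011887 + 0.037539] = 0.1734 m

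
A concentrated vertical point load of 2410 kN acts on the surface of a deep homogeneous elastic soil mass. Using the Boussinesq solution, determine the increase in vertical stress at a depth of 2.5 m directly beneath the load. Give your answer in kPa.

Boussinesq vertical stress below a point load on an elastic half-space:
Δσ_z = 3P/(2πz²) · [1 + (r/z)²]^(−5/2)
r/z = 0/2.5 = 0; [1+(r/z)²]^(−5/2) = 1.
Δσ_z = 3×2410/(2π×2.5²) × 1 = 184.11 × 1 = 184.1 kPa

Δσ_z ≈ 184 kPa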